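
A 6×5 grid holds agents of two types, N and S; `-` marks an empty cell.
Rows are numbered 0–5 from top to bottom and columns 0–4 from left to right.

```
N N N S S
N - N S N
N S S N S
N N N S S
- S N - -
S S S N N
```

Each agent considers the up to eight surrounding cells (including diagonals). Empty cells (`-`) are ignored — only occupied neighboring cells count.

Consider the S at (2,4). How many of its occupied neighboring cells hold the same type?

Occupied neighbors of (2,4): (1,3)=S, (1,4)=N, (2,3)=N, (3,3)=S, (3,4)=S.
Same type (S): 3 of 5.

3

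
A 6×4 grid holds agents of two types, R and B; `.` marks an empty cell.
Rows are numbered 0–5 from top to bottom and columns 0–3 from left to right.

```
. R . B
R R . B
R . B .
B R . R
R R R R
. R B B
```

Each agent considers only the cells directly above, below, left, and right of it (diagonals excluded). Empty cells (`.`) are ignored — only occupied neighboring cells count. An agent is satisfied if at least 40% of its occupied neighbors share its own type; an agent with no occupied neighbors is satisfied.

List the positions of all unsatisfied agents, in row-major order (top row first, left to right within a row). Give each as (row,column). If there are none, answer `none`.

Row 0: (0,1)R 1/1 ok · (0,3)B 1/1 ok
Row 1: (1,0)R 2/2 ok · (1,1)R 2/2 ok · (1,3)B 1/1 ok
Row 2: (2,0)R 1/2 ok · (2,2)B 0/0 ok
Row 3: (3,0)B 0/3 unhappy · (3,1)R 1/2 ok · (3,3)R 1/1 ok
Row 4: (4,0)R 1/2 ok · (4,1)R 4/4 ok · (4,2)R 2/3 ok · (4,3)R 2/3 ok
Row 5: (5,1)R 1/2 ok · (5,2)B 1/3 unhappy · (5,3)B 1/2 ok

(3,0), (5,2)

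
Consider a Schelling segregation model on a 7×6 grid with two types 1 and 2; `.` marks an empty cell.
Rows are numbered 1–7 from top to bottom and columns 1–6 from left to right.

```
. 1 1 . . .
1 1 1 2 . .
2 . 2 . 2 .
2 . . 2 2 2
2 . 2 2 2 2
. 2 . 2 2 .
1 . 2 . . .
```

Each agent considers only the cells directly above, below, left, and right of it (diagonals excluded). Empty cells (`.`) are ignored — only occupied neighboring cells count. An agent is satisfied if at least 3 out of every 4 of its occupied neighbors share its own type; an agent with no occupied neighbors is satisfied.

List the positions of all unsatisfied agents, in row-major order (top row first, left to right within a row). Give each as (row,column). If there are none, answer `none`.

(2,1), (2,3), (2,4), (3,1), (3,3)

Row 1: (1,2)1 2/2 ✓ · (1,3)1 2/2 ✓
Row 2: (2,1)1 1/2 ✗ · (2,2)1 3/3 ✓ · (2,3)1 2/4 ✗ · (2,4)2 0/1 ✗
Row 3: (3,1)2 1/2 ✗ · (3,3)2 0/1 ✗ · (3,5)2 1/1 ✓
Row 4: (4,1)2 2/2 ✓ · (4,4)2 2/2 ✓ · (4,5)2 4/4 ✓ · (4,6)2 2/2 ✓
Row 5: (5,1)2 1/1 ✓ · (5,3)2 1/1 ✓ · (5,4)2 4/4 ✓ · (5,5)2 4/4 ✓ · (5,6)2 2/2 ✓
Row 6: (6,2)2 0/0 ✓ · (6,4)2 2/2 ✓ · (6,5)2 2/2 ✓
Row 7: (7,1)1 0/0 ✓ · (7,3)2 0/0 ✓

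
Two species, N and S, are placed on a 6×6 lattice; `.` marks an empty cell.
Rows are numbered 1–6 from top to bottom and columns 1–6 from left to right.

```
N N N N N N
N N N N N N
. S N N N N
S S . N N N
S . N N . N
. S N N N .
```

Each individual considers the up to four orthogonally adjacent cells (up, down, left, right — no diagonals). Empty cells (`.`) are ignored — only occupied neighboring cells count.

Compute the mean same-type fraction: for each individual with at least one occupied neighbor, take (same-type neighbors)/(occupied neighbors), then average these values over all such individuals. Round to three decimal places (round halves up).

Row 1: (1,1)N 2/2 · (1,2)N 3/3 · (1,3)N 3/3 · (1,4)N 3/3 · (1,5)N 3/3 · (1,6)N 2/2
Row 2: (2,1)N 2/2 · (2,2)N 3/4 · (2,3)N 4/4 · (2,4)N 4/4 · (2,5)N 4/4 · (2,6)N 3/3
Row 3: (3,2)S 1/3 · (3,3)N 2/3 · (3,4)N 4/4 · (3,5)N 4/4 · (3,6)N 3/3
Row 4: (4,1)S 2/2 · (4,2)S 2/2 · (4,4)N 3/3 · (4,5)N 3/3 · (4,6)N 3/3
Row 5: (5,1)S 1/1 · (5,3)N 2/2 · (5,4)N 3/3 · (5,6)N 1/1
Row 6: (6,2)S 0/1 · (6,3)N 2/3 · (6,4)N 3/3 · (6,5)N 1/1
Sum over 30 individuals: 2/2 + 3/3 + 3/3 + 3/3 + 3/3 + 2/2 + 2/2 + 3/4 + 4/4 + 4/4 + 4/4 + 3/3 + 1/3 + 2/3 + 4/4 + 4/4 + 3/3 + 2/2 + 2/2 + 3/3 + 3/3 + 3/3 + 1/1 + 2/2 + 3/3 + 1/1 + 0/1 + 2/3 + 3/3 + 1/1 = 329/12; mean = 329/12 ÷ 30 = 329/360 = 0.913888… → 0.914.

0.914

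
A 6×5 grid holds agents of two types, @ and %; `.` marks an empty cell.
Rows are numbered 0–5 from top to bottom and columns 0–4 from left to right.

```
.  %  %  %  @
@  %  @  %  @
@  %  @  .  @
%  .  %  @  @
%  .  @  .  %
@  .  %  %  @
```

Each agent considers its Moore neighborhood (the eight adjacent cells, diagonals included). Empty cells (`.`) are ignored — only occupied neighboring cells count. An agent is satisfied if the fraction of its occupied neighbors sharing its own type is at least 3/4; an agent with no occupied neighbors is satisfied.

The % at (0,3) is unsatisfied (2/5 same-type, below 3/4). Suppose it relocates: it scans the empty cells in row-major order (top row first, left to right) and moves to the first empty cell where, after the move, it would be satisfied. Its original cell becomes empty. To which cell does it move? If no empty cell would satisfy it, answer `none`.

none

Vacating (0,3). Empty cells in order:
  (0,0): 2/3 same-type → still unsatisfied.
  (2,3): 2/8 same-type → still unsatisfied.
  (3,1): 4/7 same-type → still unsatisfied.
  (4,1): 4/6 same-type → still unsatisfied.
  (4,3): 4/8 same-type → still unsatisfied.
  (5,1): 2/4 same-type → still unsatisfied.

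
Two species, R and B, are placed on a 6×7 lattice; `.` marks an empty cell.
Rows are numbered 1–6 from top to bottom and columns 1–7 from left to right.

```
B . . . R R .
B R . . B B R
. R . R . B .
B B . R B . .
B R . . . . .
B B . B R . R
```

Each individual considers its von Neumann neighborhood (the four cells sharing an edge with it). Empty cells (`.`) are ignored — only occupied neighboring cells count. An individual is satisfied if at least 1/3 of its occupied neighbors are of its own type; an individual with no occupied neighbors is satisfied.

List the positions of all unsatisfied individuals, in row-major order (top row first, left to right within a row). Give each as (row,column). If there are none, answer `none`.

(2,7), (4,5), (5,2), (6,4), (6,5)

Row 1: (1,1)B 1/1 ✓ · (1,5)R 1/2 ✓ · (1,6)R 1/2 ✓
Row 2: (2,1)B 1/2 ✓ · (2,2)R 1/2 ✓ · (2,5)B 1/2 ✓ · (2,6)B 2/4 ✓ · (2,7)R 0/1 ✗
Row 3: (3,2)R 1/2 ✓ · (3,4)R 1/1 ✓ · (3,6)B 1/1 ✓
Row 4: (4,1)B 2/2 ✓ · (4,2)B 1/3 ✓ · (4,4)R 1/2 ✓ · (4,5)B 0/1 ✗
Row 5: (5,1)B 2/3 ✓ · (5,2)R 0/3 ✗
Row 6: (6,1)B 2/2 ✓ · (6,2)B 1/2 ✓ · (6,4)B 0/1 ✗ · (6,5)R 0/1 ✗ · (6,7)R 0/0 ✓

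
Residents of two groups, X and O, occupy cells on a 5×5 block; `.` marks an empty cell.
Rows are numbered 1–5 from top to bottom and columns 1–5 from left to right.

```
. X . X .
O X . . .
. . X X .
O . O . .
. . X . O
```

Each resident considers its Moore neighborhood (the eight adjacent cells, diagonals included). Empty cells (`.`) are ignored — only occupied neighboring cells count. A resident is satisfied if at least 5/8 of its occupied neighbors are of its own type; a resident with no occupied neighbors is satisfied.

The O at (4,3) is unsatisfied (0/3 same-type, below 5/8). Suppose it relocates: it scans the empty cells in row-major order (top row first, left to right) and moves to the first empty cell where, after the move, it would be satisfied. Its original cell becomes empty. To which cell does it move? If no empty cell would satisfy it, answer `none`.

(3,1)

Vacating (4,3). Empty cells in order:
  (1,1): 1/3 same-type → still unsatisfied.
  (1,3): 0/3 same-type → still unsatisfied.
  (1,5): 0/1 same-type → still unsatisfied.
  (2,3): 0/5 same-type → still unsatisfied.
  (2,4): 0/3 same-type → still unsatisfied.
  (2,5): 0/2 same-type → still unsatisfied.
  (3,1): 2/3 same-type → satisfied — stop here.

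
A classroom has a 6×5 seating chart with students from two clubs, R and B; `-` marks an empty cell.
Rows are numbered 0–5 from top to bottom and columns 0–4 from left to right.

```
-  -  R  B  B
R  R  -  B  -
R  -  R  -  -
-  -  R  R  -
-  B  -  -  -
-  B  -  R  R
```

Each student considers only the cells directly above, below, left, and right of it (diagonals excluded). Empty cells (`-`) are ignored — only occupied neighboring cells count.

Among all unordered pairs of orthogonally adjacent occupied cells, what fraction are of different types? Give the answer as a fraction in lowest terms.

Scan each occupied cell's neighbors to the right and below so each pair is counted once.
From row 0: 1 unlike of 3 pairs (running 1/3).
From row 1: 0 unlike of 2 pairs (running 1/5).
From row 2: 0 unlike of 1 pairs (running 1/6).
From row 3: 0 unlike of 1 pairs (running 1/7).
From row 4: 0 unlike of 1 pairs (running 1/8).
From row 5: 0 unlike of 1 pairs (running 1/9).
Total adjacent occupied pairs: 9; unlike-type pairs: 1.
1/9 is already in lowest terms.

1/9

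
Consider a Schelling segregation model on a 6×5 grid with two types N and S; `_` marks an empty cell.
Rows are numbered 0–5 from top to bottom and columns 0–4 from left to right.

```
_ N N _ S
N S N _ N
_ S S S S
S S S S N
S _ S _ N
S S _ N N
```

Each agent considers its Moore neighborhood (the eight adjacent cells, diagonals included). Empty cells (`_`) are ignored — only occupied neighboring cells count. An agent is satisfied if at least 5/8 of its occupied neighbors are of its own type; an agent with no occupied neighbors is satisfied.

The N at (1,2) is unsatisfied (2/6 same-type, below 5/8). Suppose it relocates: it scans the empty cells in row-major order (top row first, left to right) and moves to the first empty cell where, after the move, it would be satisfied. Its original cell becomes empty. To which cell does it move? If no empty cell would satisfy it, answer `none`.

Vacating (1,2). Empty cells in order:
  (0,0): 2/3 same-type → satisfied — stop here.

(0,0)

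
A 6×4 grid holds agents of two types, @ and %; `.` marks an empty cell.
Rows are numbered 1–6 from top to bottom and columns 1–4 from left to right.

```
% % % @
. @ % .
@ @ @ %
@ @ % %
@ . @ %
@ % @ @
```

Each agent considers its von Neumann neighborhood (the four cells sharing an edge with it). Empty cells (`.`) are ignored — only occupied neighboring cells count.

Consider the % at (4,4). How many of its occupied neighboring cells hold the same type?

Occupied neighbors of (4,4): (3,4)=%, (5,4)=%, (4,3)=%.
Same type (%): 3 of 3.

3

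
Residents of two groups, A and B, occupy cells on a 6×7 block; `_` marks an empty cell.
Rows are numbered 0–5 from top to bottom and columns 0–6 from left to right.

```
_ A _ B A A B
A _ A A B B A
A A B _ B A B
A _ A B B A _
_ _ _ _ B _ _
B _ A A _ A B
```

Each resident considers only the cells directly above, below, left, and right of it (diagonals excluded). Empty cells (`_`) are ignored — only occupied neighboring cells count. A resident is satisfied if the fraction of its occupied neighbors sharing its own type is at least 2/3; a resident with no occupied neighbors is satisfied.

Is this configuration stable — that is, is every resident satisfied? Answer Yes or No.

(0,1)A 0/0 satisfied
(0,3)B 0/2 not
(0,4)A 1/3 not
(0,5)A 1/3 not
(0,6)B 0/2 not
(1,0)A 1/1 satisfied
(1,2)A 1/2 not
(1,3)A 1/3 not
(1,4)B 2/4 not
(1,5)B 1/4 not
(1,6)A 0/3 not
(2,0)A 3/3 satisfied
(2,1)A 1/2 not
(2,2)B 0/3 not
(2,4)B 2/3 satisfied
(2,5)A 1/4 not
(2,6)B 0/2 not
(3,0)A 1/1 satisfied
(3,2)A 0/2 not
(3,3)B 1/2 not
(3,4)B 3/4 satisfied
(3,5)A 1/2 not
(4,4)B 1/1 satisfied
(5,0)B 0/0 satisfied
(5,2)A 1/1 satisfied
(5,3)A 1/1 satisfied
(5,5)A 0/1 not
(5,6)B 0/1 not
For instance (0,3) has only 0/2 same-type neighbors, below 2/3.

No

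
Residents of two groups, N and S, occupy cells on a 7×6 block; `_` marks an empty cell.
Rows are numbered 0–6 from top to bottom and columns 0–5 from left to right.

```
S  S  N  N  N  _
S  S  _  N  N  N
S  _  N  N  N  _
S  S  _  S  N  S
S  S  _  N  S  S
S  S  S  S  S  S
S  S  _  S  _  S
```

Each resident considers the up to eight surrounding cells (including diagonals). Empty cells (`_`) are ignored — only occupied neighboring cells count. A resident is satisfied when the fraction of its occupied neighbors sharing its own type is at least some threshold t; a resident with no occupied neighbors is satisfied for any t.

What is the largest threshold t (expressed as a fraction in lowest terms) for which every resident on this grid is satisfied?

Row 0: (0,0)S 3/3 · (0,1)S 3/4 · (0,2)N 2/4 · (0,3)N 4/4 · (0,4)N 4/4
Row 1: (1,0)S 4/4 · (1,1)S 4/6 · (1,3)N 7/7 · (1,4)N 6/6 · (1,5)N 3/3
Row 2: (2,0)S 4/4 · (2,2)N 2/5 · (2,3)N 5/6 · (2,4)N 5/7
Row 3: (3,0)S 4/4 · (3,1)S 4/5 · (3,3)S 1/6 · (3,4)N 3/7 · (3,5)S 2/4
Row 4: (4,0)S 5/5 · (4,1)S 6/6 · (4,3)N 1/6 · (4,4)S 6/8 · (4,5)S 4/5
Row 5: (5,0)S 5/5 · (5,1)S 6/6 · (5,2)S 5/6 · (5,3)S 4/5 · (5,4)S 6/7 · (5,5)S 4/4
Row 6: (6,0)S 3/3 · (6,1)S 4/4 · (6,3)S 3/3 · (6,5)S 2/2
The smallest same-type fraction is 1/6 at (3,3), which reduces to 1/6. Any threshold above that leaves this resident unsatisfied.

1/6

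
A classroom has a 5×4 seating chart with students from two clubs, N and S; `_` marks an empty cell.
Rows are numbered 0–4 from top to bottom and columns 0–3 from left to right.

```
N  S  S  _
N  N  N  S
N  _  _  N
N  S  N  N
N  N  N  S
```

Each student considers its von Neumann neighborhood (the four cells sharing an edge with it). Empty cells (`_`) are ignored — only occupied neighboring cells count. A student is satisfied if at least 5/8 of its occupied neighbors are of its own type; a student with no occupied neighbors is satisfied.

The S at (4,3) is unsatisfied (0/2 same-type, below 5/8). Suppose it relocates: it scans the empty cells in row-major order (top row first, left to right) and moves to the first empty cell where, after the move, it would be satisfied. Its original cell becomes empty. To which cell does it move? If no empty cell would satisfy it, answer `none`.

(0,3)

Vacating (4,3). Empty cells in order:
  (0,3): 2/2 same-type → satisfied — stop here.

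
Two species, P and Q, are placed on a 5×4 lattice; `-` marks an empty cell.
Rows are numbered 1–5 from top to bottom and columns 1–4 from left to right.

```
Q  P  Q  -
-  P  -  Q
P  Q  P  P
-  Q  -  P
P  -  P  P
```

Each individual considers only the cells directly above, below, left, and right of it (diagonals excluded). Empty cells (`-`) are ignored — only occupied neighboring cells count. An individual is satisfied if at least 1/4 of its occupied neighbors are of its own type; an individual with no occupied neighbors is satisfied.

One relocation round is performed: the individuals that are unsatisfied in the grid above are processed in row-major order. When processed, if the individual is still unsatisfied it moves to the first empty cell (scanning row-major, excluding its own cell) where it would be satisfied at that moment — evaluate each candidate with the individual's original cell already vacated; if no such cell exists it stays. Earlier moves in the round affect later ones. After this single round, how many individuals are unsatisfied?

Initially unsatisfied (in order): (1,1), (1,3), (2,4), (3,1).
  (1,1) → (1,4).
  (1,3): now satisfied by earlier moves; stays.
  (2,4): now satisfied by earlier moves; stays.
  (3,1) → (1,1).
Resulting grid:
P P Q Q
- P - Q
- Q P P
- Q - P
P - P P
All satisfied now.

0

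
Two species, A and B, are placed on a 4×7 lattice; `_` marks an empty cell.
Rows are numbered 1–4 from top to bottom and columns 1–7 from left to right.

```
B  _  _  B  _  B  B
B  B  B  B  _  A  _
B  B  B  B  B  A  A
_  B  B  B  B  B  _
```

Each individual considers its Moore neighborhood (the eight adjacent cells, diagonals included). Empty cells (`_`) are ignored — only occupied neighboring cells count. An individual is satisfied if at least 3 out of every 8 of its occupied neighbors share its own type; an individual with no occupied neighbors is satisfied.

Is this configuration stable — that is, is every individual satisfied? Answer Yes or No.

Row 1: (1,1)B 2/2 ✓ · (1,4)B 2/2 ✓ · (1,6)B 1/2 ✓ · (1,7)B 1/2 ✓
Row 2: (2,1)B 4/4 ✓ · (2,2)B 6/6 ✓ · (2,3)B 6/6 ✓ · (2,4)B 5/5 ✓ · (2,6)A 2/5 ✓
Row 3: (3,1)B 4/4 ✓ · (3,2)B 7/7 ✓ · (3,3)B 8/8 ✓ · (3,4)B 7/7 ✓ · (3,5)B 5/7 ✓ · (3,6)A 2/5 ✓ · (3,7)A 2/3 ✓
Row 4: (4,2)B 4/4 ✓ · (4,3)B 5/5 ✓ · (4,4)B 5/5 ✓ · (4,5)B 4/5 ✓ · (4,6)B 2/4 ✓
All meet the threshold, so the configuration is stable.

Yes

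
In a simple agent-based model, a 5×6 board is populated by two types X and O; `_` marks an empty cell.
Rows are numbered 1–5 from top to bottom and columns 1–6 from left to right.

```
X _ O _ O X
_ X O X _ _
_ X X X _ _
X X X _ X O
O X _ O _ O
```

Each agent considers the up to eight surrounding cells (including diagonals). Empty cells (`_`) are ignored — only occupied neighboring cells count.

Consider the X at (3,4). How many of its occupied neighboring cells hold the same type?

4

Occupied neighbors of (3,4): (2,3)=O, (2,4)=X, (3,3)=X, (4,3)=X, (4,5)=X.
Same type (X): 4 of 5.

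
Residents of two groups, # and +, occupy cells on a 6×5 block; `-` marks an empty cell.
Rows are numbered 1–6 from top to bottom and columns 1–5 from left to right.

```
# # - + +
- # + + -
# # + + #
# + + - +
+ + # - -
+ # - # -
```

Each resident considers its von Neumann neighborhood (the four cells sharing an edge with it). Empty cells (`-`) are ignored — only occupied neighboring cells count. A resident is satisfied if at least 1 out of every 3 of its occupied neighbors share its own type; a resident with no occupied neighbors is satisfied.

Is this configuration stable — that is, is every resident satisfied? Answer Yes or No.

No

(1,1)# 1/1 satisfied
(1,2)# 2/2 satisfied
(1,4)+ 2/2 satisfied
(1,5)+ 1/1 satisfied
(2,2)# 2/3 satisfied
(2,3)+ 2/3 satisfied
(2,4)+ 3/3 satisfied
(3,1)# 2/2 satisfied
(3,2)# 2/4 satisfied
(3,3)+ 3/4 satisfied
(3,4)+ 2/3 satisfied
(3,5)# 0/2 not
(4,1)# 1/3 satisfied
(4,2)+ 2/4 satisfied
(4,3)+ 2/3 satisfied
(4,5)+ 0/1 not
(5,1)+ 2/3 satisfied
(5,2)+ 2/4 satisfied
(5,3)# 0/2 not
(6,1)+ 1/2 satisfied
(6,2)# 0/2 not
(6,4)# 0/0 satisfied
For instance (3,5) has only 0/2 same-type neighbors, below 1/3.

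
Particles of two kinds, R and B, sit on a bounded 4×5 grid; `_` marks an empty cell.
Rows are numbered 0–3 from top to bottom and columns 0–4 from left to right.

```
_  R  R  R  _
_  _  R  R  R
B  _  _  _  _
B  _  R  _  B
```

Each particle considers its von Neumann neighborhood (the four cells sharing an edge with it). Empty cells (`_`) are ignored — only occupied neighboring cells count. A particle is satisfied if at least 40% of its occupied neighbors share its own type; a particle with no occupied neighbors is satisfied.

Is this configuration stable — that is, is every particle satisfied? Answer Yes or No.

Yes

Row 0: (0,1)R 1/1 satisfied · (0,2)R 3/3 satisfied · (0,3)R 2/2 satisfied
Row 1: (1,2)R 2/2 satisfied · (1,3)R 3/3 satisfied · (1,4)R 1/1 satisfied
Row 2: (2,0)B 1/1 satisfied
Row 3: (3,0)B 1/1 satisfied · (3,2)R 0/0 satisfied · (3,4)B 0/0 satisfied
All meet the threshold, so the configuration is stable.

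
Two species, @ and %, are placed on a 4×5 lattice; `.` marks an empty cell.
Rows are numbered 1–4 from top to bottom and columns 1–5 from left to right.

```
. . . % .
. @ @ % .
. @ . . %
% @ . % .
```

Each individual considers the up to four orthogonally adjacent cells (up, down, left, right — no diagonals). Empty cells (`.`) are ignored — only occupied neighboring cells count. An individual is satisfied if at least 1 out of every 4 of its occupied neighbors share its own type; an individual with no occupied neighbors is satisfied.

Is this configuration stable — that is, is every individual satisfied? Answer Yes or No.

Row 1: (1,4)% 1/1 ✓
Row 2: (2,2)@ 2/2 ✓ · (2,3)@ 1/2 ✓ · (2,4)% 1/2 ✓
Row 3: (3,2)@ 2/2 ✓ · (3,5)% 0/0 ✓
Row 4: (4,1)% 0/1 ✗ · (4,2)@ 1/2 ✓ · (4,4)% 0/0 ✓
For instance (4,1) has only 0/1 same-type neighbors, below 1/4.

No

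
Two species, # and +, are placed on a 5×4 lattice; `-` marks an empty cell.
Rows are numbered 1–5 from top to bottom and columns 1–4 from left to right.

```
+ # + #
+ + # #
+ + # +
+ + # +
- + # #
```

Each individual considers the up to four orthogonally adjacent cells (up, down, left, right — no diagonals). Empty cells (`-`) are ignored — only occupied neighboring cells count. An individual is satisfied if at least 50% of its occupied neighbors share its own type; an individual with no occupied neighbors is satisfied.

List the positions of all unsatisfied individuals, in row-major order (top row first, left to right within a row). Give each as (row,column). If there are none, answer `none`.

Row 1: (1,1)+ 1/2 satisfied · (1,2)# 0/3 not · (1,3)+ 0/3 not · (1,4)# 1/2 satisfied
Row 2: (2,1)+ 3/3 satisfied · (2,2)+ 2/4 satisfied · (2,3)# 2/4 satisfied · (2,4)# 2/3 satisfied
Row 3: (3,1)+ 3/3 satisfied · (3,2)+ 3/4 satisfied · (3,3)# 2/4 satisfied · (3,4)+ 1/3 not
Row 4: (4,1)+ 2/2 satisfied · (4,2)+ 3/4 satisfied · (4,3)# 2/4 satisfied · (4,4)+ 1/3 not
Row 5: (5,2)+ 1/2 satisfied · (5,3)# 2/3 satisfied · (5,4)# 1/2 satisfied

(1,2), (1,3), (3,4), (4,4)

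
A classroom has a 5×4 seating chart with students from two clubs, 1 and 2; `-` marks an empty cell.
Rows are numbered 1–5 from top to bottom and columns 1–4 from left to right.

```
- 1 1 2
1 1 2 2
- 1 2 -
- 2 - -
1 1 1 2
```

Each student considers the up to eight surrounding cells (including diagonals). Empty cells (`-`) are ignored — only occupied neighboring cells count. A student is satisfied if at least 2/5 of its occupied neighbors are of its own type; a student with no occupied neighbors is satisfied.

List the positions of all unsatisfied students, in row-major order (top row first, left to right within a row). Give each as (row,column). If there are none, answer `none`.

(1,2)1 3/4 ✓
(1,3)1 2/5 ✓
(1,4)2 2/3 ✓
(2,1)1 3/3 ✓
(2,2)1 4/6 ✓
(2,3)2 3/7 ✓
(2,4)2 3/4 ✓
(3,2)1 2/5 ✓
(3,3)2 3/5 ✓
(4,2)2 1/5 ✗
(5,1)1 1/2 ✓
(5,2)1 2/3 ✓
(5,3)1 1/3 ✗
(5,4)2 0/1 ✗

(4,2), (5,3), (5,4)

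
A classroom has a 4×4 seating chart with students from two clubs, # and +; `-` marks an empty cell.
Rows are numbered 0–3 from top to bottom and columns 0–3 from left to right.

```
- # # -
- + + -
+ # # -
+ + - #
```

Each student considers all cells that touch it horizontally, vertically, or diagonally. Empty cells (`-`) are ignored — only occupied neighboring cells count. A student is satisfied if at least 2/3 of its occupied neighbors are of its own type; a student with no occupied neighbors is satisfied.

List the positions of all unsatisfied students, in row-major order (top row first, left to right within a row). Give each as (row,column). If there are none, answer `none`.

(0,1), (0,2), (1,1), (1,2), (2,1), (2,2), (3,1)

Row 0: (0,1)# 1/3 not · (0,2)# 1/3 not
Row 1: (1,1)+ 2/6 not · (1,2)+ 1/5 not
Row 2: (2,0)+ 3/4 satisfied · (2,1)# 1/6 not · (2,2)# 2/5 not
Row 3: (3,0)+ 2/3 satisfied · (3,1)+ 2/4 not · (3,3)# 1/1 satisfied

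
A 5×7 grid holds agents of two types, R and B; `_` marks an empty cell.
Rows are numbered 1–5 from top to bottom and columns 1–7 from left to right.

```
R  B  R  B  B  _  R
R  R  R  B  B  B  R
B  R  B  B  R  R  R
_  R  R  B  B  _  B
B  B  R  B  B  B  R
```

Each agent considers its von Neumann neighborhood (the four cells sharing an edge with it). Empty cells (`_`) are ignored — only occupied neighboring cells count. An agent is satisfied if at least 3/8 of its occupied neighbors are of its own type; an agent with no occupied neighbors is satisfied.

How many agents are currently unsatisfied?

10

Row 1: (1,1)R 1/2 satisfied · (1,2)B 0/3 not · (1,3)R 1/3 not · (1,4)B 2/3 satisfied · (1,5)B 2/2 satisfied · (1,7)R 1/1 satisfied
Row 2: (2,1)R 2/3 satisfied · (2,2)R 3/4 satisfied · (2,3)R 2/4 satisfied · (2,4)B 3/4 satisfied · (2,5)B 3/4 satisfied · (2,6)B 1/3 not · (2,7)R 2/3 satisfied
Row 3: (3,1)B 0/2 not · (3,2)R 2/4 satisfied · (3,3)B 1/4 not · (3,4)B 3/4 satisfied · (3,5)R 1/4 not · (3,6)R 2/3 satisfied · (3,7)R 2/3 satisfied
Row 4: (4,2)R 2/3 satisfied · (4,3)R 2/4 satisfied · (4,4)B 3/4 satisfied · (4,5)B 2/3 satisfied · (4,7)B 0/2 not
Row 5: (5,1)B 1/1 satisfied · (5,2)B 1/3 not · (5,3)R 1/3 not · (5,4)B 2/3 satisfied · (5,5)B 3/3 satisfied · (5,6)B 1/2 satisfied · (5,7)R 0/2 not
Unsatisfied: (1,2), (1,3), (2,6), (3,1), (3,3), (3,5), (4,7), (5,2), (5,3), (5,7) — 10 in total.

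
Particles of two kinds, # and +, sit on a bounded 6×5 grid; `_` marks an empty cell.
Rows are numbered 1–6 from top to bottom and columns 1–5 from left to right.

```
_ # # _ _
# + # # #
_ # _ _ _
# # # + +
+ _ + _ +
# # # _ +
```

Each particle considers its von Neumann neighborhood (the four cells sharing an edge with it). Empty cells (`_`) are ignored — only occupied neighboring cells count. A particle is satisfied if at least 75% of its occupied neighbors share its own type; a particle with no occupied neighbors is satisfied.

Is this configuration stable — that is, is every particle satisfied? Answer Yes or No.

No

(1,2)# 1/2 ✗
(1,3)# 2/2 ✓
(2,1)# 0/1 ✗
(2,2)+ 0/4 ✗
(2,3)# 2/3 ✗
(2,4)# 2/2 ✓
(2,5)# 1/1 ✓
(3,2)# 1/2 ✗
(4,1)# 1/2 ✗
(4,2)# 3/3 ✓
(4,3)# 1/3 ✗
(4,4)+ 1/2 ✗
(4,5)+ 2/2 ✓
(5,1)+ 0/2 ✗
(5,3)+ 0/2 ✗
(5,5)+ 2/2 ✓
(6,1)# 1/2 ✗
(6,2)# 2/2 ✓
(6,3)# 1/2 ✗
(6,5)+ 1/1 ✓
For instance (1,2) has only 1/2 same-type neighbors, below 3/4.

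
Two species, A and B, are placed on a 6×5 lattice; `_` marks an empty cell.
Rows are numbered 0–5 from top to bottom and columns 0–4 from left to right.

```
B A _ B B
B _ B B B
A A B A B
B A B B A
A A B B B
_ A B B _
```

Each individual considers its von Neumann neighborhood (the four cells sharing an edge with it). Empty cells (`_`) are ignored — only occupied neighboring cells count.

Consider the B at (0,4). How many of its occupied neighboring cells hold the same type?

2

Occupied neighbors of (0,4): (1,4)=B, (0,3)=B.
Same type (B): 2 of 2.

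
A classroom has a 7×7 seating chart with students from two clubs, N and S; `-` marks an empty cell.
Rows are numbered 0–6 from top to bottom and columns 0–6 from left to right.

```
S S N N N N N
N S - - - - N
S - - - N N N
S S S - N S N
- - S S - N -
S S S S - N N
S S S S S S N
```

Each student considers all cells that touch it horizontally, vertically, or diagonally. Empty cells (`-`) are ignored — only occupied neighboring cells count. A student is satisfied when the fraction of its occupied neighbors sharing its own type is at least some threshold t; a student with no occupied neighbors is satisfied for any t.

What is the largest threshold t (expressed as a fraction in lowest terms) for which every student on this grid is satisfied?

0/1

Row 0: (0,0)S 2/3 · (0,1)S 2/4 · (0,2)N 1/3 · (0,3)N 2/2 · (0,4)N 2/2 · (0,5)N 3/3 · (0,6)N 2/2
Row 1: (1,0)N 0/4 · (1,1)S 3/5 · (1,6)N 4/4
Row 2: (2,0)S 3/4 · (2,4)N 2/3 · (2,5)N 5/6 · (2,6)N 3/4
Row 3: (3,0)S 2/2 · (3,1)S 4/4 · (3,2)S 3/3 · (3,4)N 3/5 · (3,5)S 0/6 · (3,6)N 3/4
Row 4: (4,2)S 6/6 · (4,3)S 4/5 · (4,5)N 4/5
Row 5: (5,0)S 3/3 · (5,1)S 6/6 · (5,2)S 7/7 · (5,3)S 6/6 · (5,5)N 3/5 · (5,6)N 3/4
Row 6: (6,0)S 3/3 · (6,1)S 5/5 · (6,2)S 5/5 · (6,3)S 4/4 · (6,4)S 3/4 · (6,5)S 1/4 · (6,6)N 2/3
The smallest same-type fraction is 0/4 at (1,0), which reduces to 0/1. Any threshold above that leaves this student unsatisfied.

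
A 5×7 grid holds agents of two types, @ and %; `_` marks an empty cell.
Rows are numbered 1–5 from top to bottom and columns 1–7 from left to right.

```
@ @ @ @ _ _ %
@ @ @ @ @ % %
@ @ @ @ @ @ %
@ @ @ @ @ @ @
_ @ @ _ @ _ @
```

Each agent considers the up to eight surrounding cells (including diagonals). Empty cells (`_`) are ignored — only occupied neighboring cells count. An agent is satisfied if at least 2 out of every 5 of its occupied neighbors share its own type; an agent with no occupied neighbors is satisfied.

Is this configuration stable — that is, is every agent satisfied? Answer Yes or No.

(1,1)@ 3/3 ok
(1,2)@ 5/5 ok
(1,3)@ 5/5 ok
(1,4)@ 4/4 ok
(1,7)% 2/2 ok
(2,1)@ 5/5 ok
(2,2)@ 8/8 ok
(2,3)@ 8/8 ok
(2,4)@ 7/7 ok
(2,5)@ 5/6 ok
(2,6)% 3/6 ok
(2,7)% 3/4 ok
(3,1)@ 5/5 ok
(3,2)@ 8/8 ok
(3,3)@ 8/8 ok
(3,4)@ 8/8 ok
(3,5)@ 7/8 ok
(3,6)@ 5/8 ok
(3,7)% 2/5 ok
(4,1)@ 4/4 ok
(4,2)@ 7/7 ok
(4,3)@ 7/7 ok
(4,4)@ 7/7 ok
(4,5)@ 6/6 ok
(4,6)@ 6/7 ok
(4,7)@ 3/4 ok
(5,2)@ 4/4 ok
(5,3)@ 4/4 ok
(5,5)@ 3/3 ok
(5,7)@ 2/2 ok
All meet the threshold, so the configuration is stable.

Yes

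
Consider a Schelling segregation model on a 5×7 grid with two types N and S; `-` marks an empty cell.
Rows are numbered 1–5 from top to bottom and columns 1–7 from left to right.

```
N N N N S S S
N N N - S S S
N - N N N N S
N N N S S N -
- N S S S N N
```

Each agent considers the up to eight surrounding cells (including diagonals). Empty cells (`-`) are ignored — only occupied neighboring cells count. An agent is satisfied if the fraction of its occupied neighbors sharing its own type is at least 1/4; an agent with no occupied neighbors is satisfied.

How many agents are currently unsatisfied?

Row 1: (1,1)N 3/3 ok · (1,2)N 5/5 ok · (1,3)N 4/4 ok · (1,4)N 2/4 ok · (1,5)S 3/4 ok · (1,6)S 5/5 ok · (1,7)S 3/3 ok
Row 2: (2,1)N 4/4 ok · (2,2)N 7/7 ok · (2,3)N 6/6 ok · (2,5)S 3/7 ok · (2,6)S 6/8 ok · (2,7)S 4/5 ok
Row 3: (3,1)N 4/4 ok · (3,3)N 5/6 ok · (3,4)N 4/7 ok · (3,5)N 3/7 ok · (3,6)N 2/7 ok · (3,7)S 2/4 ok
Row 4: (4,1)N 3/3 ok · (4,2)N 5/6 ok · (4,3)N 4/7 ok · (4,4)S 4/8 ok · (4,5)S 3/8 ok · (4,6)N 4/7 ok
Row 5: (5,2)N 3/4 ok · (5,3)S 2/5 ok · (5,4)S 4/5 ok · (5,5)S 3/5 ok · (5,6)N 2/4 ok · (5,7)N 2/2 ok
Every one meets the threshold.

0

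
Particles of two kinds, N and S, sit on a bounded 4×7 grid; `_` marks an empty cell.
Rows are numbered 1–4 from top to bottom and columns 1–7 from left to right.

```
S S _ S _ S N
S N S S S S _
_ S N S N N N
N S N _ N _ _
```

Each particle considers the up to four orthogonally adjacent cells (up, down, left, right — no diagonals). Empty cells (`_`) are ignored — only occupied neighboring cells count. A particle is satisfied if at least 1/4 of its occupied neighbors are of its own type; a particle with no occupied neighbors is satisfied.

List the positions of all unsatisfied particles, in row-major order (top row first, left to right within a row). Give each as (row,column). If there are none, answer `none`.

Row 1: (1,1)S 2/2 ok · (1,2)S 1/2 ok · (1,4)S 1/1 ok · (1,6)S 1/2 ok · (1,7)N 0/1 unhappy
Row 2: (2,1)S 1/2 ok · (2,2)N 0/4 unhappy · (2,3)S 1/3 ok · (2,4)S 4/4 ok · (2,5)S 2/3 ok · (2,6)S 2/3 ok
Row 3: (3,2)S 1/3 ok · (3,3)N 1/4 ok · (3,4)S 1/3 ok · (3,5)N 2/4 ok · (3,6)N 2/3 ok · (3,7)N 1/1 ok
Row 4: (4,1)N 0/1 unhappy · (4,2)S 1/3 ok · (4,3)N 1/2 ok · (4,5)N 1/1 ok

(1,7), (2,2), (4,1)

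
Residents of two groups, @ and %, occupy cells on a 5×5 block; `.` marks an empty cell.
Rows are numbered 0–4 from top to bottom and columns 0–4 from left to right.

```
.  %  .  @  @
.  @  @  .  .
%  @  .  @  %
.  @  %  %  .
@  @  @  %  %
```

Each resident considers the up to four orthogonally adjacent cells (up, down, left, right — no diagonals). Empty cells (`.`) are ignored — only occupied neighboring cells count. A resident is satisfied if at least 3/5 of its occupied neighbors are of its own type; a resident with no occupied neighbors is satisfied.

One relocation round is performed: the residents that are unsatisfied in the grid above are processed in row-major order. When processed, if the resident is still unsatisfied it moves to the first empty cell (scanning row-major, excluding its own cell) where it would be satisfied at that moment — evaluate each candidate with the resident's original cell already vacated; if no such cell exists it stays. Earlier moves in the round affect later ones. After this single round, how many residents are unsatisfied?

Initially unsatisfied (in order): (0,1), (2,0), (2,3), (2,4), (3,2), (4,2).
  (0,1) → (0,0).
  (2,0) → (3,4).
  (2,3) → (0,2).
  (2,4): now satisfied by earlier moves; stays.
  (3,2) → (2,3).
  (4,2) → (0,1).
Resulting grid:
% @ @ @ @
. @ @ . .
. @ . % %
. @ . % %
@ @ . % %
Unsatisfied now: (0,0).

1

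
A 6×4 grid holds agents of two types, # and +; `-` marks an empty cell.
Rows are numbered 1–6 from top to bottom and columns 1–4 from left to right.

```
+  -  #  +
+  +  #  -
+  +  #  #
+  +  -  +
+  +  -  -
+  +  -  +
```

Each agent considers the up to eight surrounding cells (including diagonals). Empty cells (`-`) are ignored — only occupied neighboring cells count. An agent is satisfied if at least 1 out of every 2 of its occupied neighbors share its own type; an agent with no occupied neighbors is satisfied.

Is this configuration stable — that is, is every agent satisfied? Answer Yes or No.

(1,1)+ 2/2 satisfied
(1,3)# 1/3 not
(1,4)+ 0/2 not
(2,1)+ 4/4 satisfied
(2,2)+ 4/7 satisfied
(2,3)# 3/6 satisfied
(3,1)+ 5/5 satisfied
(3,2)+ 5/7 satisfied
(3,3)# 2/6 not
(3,4)# 2/3 satisfied
(4,1)+ 5/5 satisfied
(4,2)+ 5/6 satisfied
(4,4)+ 0/2 not
(5,1)+ 5/5 satisfied
(5,2)+ 5/5 satisfied
(6,1)+ 3/3 satisfied
(6,2)+ 3/3 satisfied
(6,4)+ 0/0 satisfied
For instance (1,3) has only 1/3 same-type neighbors, below 1/2.

No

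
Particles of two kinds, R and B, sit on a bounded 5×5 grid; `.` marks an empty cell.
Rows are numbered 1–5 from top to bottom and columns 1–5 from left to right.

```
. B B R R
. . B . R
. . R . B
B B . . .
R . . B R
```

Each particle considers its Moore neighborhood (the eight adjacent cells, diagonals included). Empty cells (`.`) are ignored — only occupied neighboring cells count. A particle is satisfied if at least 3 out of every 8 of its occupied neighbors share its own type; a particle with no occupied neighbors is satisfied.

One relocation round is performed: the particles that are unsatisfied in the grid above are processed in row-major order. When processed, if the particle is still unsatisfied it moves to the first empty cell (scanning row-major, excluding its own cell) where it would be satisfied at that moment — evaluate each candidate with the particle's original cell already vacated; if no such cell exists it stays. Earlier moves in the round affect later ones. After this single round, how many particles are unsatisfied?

Initially unsatisfied (in order): (3,3), (3,5), (4,2), (5,1), (5,4), (5,5).
  (3,3) → (2,4).
  (3,5) → (1,1).
  (4,2): now satisfied by earlier moves; stays.
  (5,1) → (3,4).
  (5,4) → (2,1).
  (5,5): now satisfied by earlier moves; stays.
Resulting grid:
B B B R R
B . B R R
. . . R .
B B . . .
. . . . R
All satisfied now.

0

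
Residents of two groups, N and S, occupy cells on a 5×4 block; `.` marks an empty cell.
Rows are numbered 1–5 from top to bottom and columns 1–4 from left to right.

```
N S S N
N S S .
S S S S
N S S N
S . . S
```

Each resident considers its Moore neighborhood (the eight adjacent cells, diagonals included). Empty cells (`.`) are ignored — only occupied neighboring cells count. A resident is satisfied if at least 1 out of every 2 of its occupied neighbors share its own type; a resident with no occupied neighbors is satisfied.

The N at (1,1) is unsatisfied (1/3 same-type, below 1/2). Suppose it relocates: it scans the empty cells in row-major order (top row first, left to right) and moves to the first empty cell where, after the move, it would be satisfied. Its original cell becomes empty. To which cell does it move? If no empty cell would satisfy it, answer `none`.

none

Vacating (1,1). Empty cells in order:
  (2,4): 1/5 same-type → still unsatisfied.
  (5,2): 1/4 same-type → still unsatisfied.
  (5,3): 1/4 same-type → still unsatisfied.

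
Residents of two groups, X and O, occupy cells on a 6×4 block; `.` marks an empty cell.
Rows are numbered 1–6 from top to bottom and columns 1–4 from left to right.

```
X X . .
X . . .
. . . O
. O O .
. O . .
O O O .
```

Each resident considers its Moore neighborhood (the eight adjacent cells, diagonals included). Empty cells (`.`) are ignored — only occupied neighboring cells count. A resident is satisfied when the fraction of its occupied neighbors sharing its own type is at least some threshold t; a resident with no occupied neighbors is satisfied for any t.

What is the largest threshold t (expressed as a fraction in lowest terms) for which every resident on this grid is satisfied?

Row 1: (1,1)X 2/2 · (1,2)X 2/2
Row 2: (2,1)X 2/2
Row 3: (3,4)O 1/1
Row 4: (4,2)O 2/2 · (4,3)O 3/3
Row 5: (5,2)O 5/5
Row 6: (6,1)O 2/2 · (6,2)O 3/3 · (6,3)O 2/2
The smallest same-type fraction is 2/2 at (1,1), which reduces to 1/1. Any threshold above that leaves this resident unsatisfied.

1/1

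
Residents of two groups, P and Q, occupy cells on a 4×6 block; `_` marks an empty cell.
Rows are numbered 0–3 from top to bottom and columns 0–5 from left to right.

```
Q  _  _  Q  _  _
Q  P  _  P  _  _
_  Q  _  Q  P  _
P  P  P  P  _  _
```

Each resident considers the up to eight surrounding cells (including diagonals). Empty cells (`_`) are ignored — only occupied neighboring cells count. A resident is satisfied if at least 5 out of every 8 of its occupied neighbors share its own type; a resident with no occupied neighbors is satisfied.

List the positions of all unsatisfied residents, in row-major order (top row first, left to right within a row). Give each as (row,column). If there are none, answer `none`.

(0,0), (0,3), (1,1), (1,3), (2,1), (2,3), (3,0), (3,2)

(0,0)Q 1/2 not
(0,3)Q 0/1 not
(1,0)Q 2/3 satisfied
(1,1)P 0/3 not
(1,3)P 1/3 not
(2,1)Q 1/5 not
(2,3)Q 0/4 not
(2,4)P 2/3 satisfied
(3,0)P 1/2 not
(3,1)P 2/3 satisfied
(3,2)P 2/4 not
(3,3)P 2/3 satisfied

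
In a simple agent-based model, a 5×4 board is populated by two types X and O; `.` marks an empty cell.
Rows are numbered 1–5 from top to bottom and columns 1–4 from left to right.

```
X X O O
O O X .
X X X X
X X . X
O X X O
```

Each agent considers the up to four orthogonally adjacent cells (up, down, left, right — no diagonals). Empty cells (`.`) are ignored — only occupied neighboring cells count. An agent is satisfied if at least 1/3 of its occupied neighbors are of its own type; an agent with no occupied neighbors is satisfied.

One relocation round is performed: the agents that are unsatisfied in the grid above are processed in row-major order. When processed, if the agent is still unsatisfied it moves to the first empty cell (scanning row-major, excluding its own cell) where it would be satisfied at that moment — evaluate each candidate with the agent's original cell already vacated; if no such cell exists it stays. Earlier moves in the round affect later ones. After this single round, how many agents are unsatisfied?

Initially unsatisfied (in order): (2,2), (5,1), (5,4).
  (2,2) → (2,4).
  (5,1): no empty cell satisfies it; stays.
  (5,4): no empty cell satisfies it; stays.
Resulting grid:
X X O O
O . X O
X X X X
X X . X
O X X O
Unsatisfied now: (2,1), (5,1), (5,4).

3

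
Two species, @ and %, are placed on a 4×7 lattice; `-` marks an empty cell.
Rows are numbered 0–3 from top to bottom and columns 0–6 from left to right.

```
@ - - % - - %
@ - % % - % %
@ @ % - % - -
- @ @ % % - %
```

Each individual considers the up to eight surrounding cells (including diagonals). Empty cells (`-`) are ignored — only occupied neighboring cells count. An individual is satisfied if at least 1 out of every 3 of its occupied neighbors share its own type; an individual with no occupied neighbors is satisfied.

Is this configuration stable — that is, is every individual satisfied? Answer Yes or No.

Yes

Row 0: (0,0)@ 1/1 satisfied · (0,3)% 2/2 satisfied · (0,6)% 2/2 satisfied
Row 1: (1,0)@ 3/3 satisfied · (1,2)% 3/4 satisfied · (1,3)% 4/4 satisfied · (1,5)% 3/3 satisfied · (1,6)% 2/2 satisfied
Row 2: (2,0)@ 3/3 satisfied · (2,1)@ 4/6 satisfied · (2,2)% 3/6 satisfied · (2,4)% 4/4 satisfied
Row 3: (3,1)@ 3/4 satisfied · (3,2)@ 2/4 satisfied · (3,3)% 3/4 satisfied · (3,4)% 2/2 satisfied · (3,6)% 0/0 satisfied
All meet the threshold, so the configuration is stable.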